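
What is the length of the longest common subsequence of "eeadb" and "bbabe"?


LCS of "eeadb" and "bbabe"
DP table:
           b    b    a    b    e
      0    0    0    0    0    0
  e   0    0    0    0    0    1
  e   0    0    0    0    0    1
  a   0    0    0    1    1    1
  d   0    0    0    1    1    1
  b   0    1    1    1    2    2
LCS length = dp[5][5] = 2

2


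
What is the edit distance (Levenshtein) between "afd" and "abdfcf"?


Computing edit distance: "afd" -> "abdfcf"
DP table:
           a    b    d    f    c    f
      0    1    2    3    4    5    6
  a   1    0    1    2    3    4    5
  f   2    1    1    2    2    3    4
  d   3    2    2    1    2    3    4
Edit distance = dp[3][6] = 4

4


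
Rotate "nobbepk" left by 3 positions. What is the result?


Input: "nobbepk", rotate left by 3
First 3 characters: "nob"
Remaining characters: "bepk"
Concatenate remaining + first: "bepk" + "nob" = "bepknob"

bepknob


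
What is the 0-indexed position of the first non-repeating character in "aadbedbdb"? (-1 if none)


Input: aadbedbdb
Character frequencies:
  'a': 2
  'b': 3
  'd': 3
  'e': 1
Scanning left to right for freq == 1:
  Position 0 ('a'): freq=2, skip
  Position 1 ('a'): freq=2, skip
  Position 2 ('d'): freq=3, skip
  Position 3 ('b'): freq=3, skip
  Position 4 ('e'): unique! => answer = 4

4


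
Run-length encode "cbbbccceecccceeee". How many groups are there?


Input: cbbbccceecccceeee
Scanning for consecutive runs:
  Group 1: 'c' x 1 (positions 0-0)
  Group 2: 'b' x 3 (positions 1-3)
  Group 3: 'c' x 3 (positions 4-6)
  Group 4: 'e' x 2 (positions 7-8)
  Group 5: 'c' x 4 (positions 9-12)
  Group 6: 'e' x 4 (positions 13-16)
Total groups: 6

6


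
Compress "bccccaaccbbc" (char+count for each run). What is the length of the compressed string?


Input: bccccaaccbbc
Runs:
  'b' x 1 => "b1"
  'c' x 4 => "c4"
  'a' x 2 => "a2"
  'c' x 2 => "c2"
  'b' x 2 => "b2"
  'c' x 1 => "c1"
Compressed: "b1c4a2c2b2c1"
Compressed length: 12

12


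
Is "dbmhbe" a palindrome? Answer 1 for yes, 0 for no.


Input: dbmhbe
Reversed: ebhmbd
  Compare pos 0 ('d') with pos 5 ('e'): MISMATCH
  Compare pos 1 ('b') with pos 4 ('b'): match
  Compare pos 2 ('m') with pos 3 ('h'): MISMATCH
Result: not a palindrome

0


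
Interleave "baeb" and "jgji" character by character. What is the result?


Interleaving "baeb" and "jgji":
  Position 0: 'b' from first, 'j' from second => "bj"
  Position 1: 'a' from first, 'g' from second => "ag"
  Position 2: 'e' from first, 'j' from second => "ej"
  Position 3: 'b' from first, 'i' from second => "bi"
Result: bjagejbi

bjagejbi


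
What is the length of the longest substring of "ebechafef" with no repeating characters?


Input: "ebechafef"
Sliding window (track last position of each char):
  Position 0 ('e'): window [0,0] length 1 -- new best
  Position 1 ('b'): window [0,1] length 2 -- new best
  Position 2 ('e'): repeat (last at 0), move window start to 1
  Position 2 ('e'): window [1,2] length 2
  Position 3 ('c'): window [1,3] length 3 -- new best
  Position 4 ('h'): window [1,4] length 4 -- new best
  Position 5 ('a'): window [1,5] length 5 -- new best
  Position 6 ('f'): window [1,6] length 6 -- new best
  Position 7 ('e'): repeat (last at 2), move window start to 3
  Position 7 ('e'): window [3,7] length 5
  Position 8 ('f'): repeat (last at 6), move window start to 7
  Position 8 ('f'): window [7,8] length 2
Longest substring with no repeats: "bechaf" with length 6

6


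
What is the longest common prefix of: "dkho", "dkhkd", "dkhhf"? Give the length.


Words: dkho, dkhkd, dkhhf
  Position 0: all 'd' => match
  Position 1: all 'k' => match
  Position 2: all 'h' => match
  Position 3: ('o', 'k', 'h') => mismatch, stop
LCP = "dkh" (length 3)

3


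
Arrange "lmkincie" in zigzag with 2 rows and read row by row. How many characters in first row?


Zigzag "lmkincie" into 2 rows:
Placing characters:
  'l' => row 0
  'm' => row 1
  'k' => row 0
  'i' => row 1
  'n' => row 0
  'c' => row 1
  'i' => row 0
  'e' => row 1
Rows:
  Row 0: "lkni"
  Row 1: "mice"
First row length: 4

4


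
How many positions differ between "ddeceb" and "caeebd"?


Comparing "ddeceb" and "caeebd" position by position:
  Position 0: 'd' vs 'c' => DIFFER
  Position 1: 'd' vs 'a' => DIFFER
  Position 2: 'e' vs 'e' => same
  Position 3: 'c' vs 'e' => DIFFER
  Position 4: 'e' vs 'b' => DIFFER
  Position 5: 'b' vs 'd' => DIFFER
Positions that differ: 5

5


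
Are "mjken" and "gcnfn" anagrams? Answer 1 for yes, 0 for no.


Strings: "mjken", "gcnfn"
Sorted first:  ejkmn
Sorted second: cfgnn
Differ at position 0: 'e' vs 'c' => not anagrams

0


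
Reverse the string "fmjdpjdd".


Input: fmjdpjdd
Reading characters right to left:
  Position 7: 'd'
  Position 6: 'd'
  Position 5: 'j'
  Position 4: 'p'
  Position 3: 'd'
  Position 2: 'j'
  Position 1: 'm'
  Position 0: 'f'
Reversed: ddjpdjmf

ddjpdjmf


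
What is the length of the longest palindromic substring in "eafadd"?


Input: "eafadd"
Checking substrings for palindromes:
  [1:4] "afa" (len 3) => palindrome
  [4:6] "dd" (len 2) => palindrome
Longest palindromic substring: "afa" with length 3

3


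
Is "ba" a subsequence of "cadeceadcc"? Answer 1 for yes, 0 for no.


Check if "ba" is a subsequence of "cadeceadcc"
Greedy scan:
  Position 0 ('c'): no match needed
  Position 1 ('a'): no match needed
  Position 2 ('d'): no match needed
  Position 3 ('e'): no match needed
  Position 4 ('c'): no match needed
  Position 5 ('e'): no match needed
  Position 6 ('a'): no match needed
  Position 7 ('d'): no match needed
  Position 8 ('c'): no match needed
  Position 9 ('c'): no match needed
Only matched 0/2 characters => not a subsequence

0


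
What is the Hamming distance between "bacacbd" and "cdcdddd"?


Comparing "bacacbd" and "cdcdddd" position by position:
  Position 0: 'b' vs 'c' => differ
  Position 1: 'a' vs 'd' => differ
  Position 2: 'c' vs 'c' => same
  Position 3: 'a' vs 'd' => differ
  Position 4: 'c' vs 'd' => differ
  Position 5: 'b' vs 'd' => differ
  Position 6: 'd' vs 'd' => same
Total differences (Hamming distance): 5

5


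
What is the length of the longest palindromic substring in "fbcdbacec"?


Input: "fbcdbacec"
Checking substrings for palindromes:
  [6:9] "cec" (len 3) => palindrome
Longest palindromic substring: "cec" with length 3

3


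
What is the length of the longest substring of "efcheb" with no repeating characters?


Input: "efcheb"
Sliding window (track last position of each char):
  Position 0 ('e'): window [0,0] length 1 -- new best
  Position 1 ('f'): window [0,1] length 2 -- new best
  Position 2 ('c'): window [0,2] length 3 -- new best
  Position 3 ('h'): window [0,3] length 4 -- new best
  Position 4 ('e'): repeat (last at 0), move window start to 1
  Position 4 ('e'): window [1,4] length 4
  Position 5 ('b'): window [1,5] length 5 -- new best
Longest substring with no repeats: "fcheb" with length 5

5


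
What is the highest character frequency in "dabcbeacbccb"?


Input: dabcbeacbccb
Character counts:
  'a': 2
  'b': 4
  'c': 4
  'd': 1
  'e': 1
Maximum frequency: 4

4


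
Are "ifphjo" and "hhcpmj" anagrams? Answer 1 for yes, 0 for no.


Strings: "ifphjo", "hhcpmj"
Sorted first:  fhijop
Sorted second: chhjmp
Differ at position 0: 'f' vs 'c' => not anagrams

0


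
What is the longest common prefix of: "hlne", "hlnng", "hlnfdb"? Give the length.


Words: hlne, hlnng, hlnfdb
  Position 0: all 'h' => match
  Position 1: all 'l' => match
  Position 2: all 'n' => match
  Position 3: ('e', 'n', 'f') => mismatch, stop
LCP = "hln" (length 3)

3


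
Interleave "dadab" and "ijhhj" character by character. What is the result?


Interleaving "dadab" and "ijhhj":
  Position 0: 'd' from first, 'i' from second => "di"
  Position 1: 'a' from first, 'j' from second => "aj"
  Position 2: 'd' from first, 'h' from second => "dh"
  Position 3: 'a' from first, 'h' from second => "ah"
  Position 4: 'b' from first, 'j' from second => "bj"
Result: diajdhahbj

diajdhahbj


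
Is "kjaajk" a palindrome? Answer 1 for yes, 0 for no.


Input: kjaajk
Reversed: kjaajk
  Compare pos 0 ('k') with pos 5 ('k'): match
  Compare pos 1 ('j') with pos 4 ('j'): match
  Compare pos 2 ('a') with pos 3 ('a'): match
Result: palindrome

1


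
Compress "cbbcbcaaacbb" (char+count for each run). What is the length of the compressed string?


Input: cbbcbcaaacbb
Runs:
  'c' x 1 => "c1"
  'b' x 2 => "b2"
  'c' x 1 => "c1"
  'b' x 1 => "b1"
  'c' x 1 => "c1"
  'a' x 3 => "a3"
  'c' x 1 => "c1"
  'b' x 2 => "b2"
Compressed: "c1b2c1b1c1a3c1b2"
Compressed length: 16

16


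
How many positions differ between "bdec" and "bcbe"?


Comparing "bdec" and "bcbe" position by position:
  Position 0: 'b' vs 'b' => same
  Position 1: 'd' vs 'c' => DIFFER
  Position 2: 'e' vs 'b' => DIFFER
  Position 3: 'c' vs 'e' => DIFFER
Positions that differ: 3

3


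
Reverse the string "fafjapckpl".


Input: fafjapckpl
Reading characters right to left:
  Position 9: 'l'
  Position 8: 'p'
  Position 7: 'k'
  Position 6: 'c'
  Position 5: 'p'
  Position 4: 'a'
  Position 3: 'j'
  Position 2: 'f'
  Position 1: 'a'
  Position 0: 'f'
Reversed: lpkcpajfaf

lpkcpajfaf


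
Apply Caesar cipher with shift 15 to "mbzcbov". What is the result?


Caesar cipher: shift "mbzcbov" by 15
  'm' (pos 12) + 15 = pos 1 = 'b'
  'b' (pos 1) + 15 = pos 16 = 'q'
  'z' (pos 25) + 15 = pos 14 = 'o'
  'c' (pos 2) + 15 = pos 17 = 'r'
  'b' (pos 1) + 15 = pos 16 = 'q'
  'o' (pos 14) + 15 = pos 3 = 'd'
  'v' (pos 21) + 15 = pos 10 = 'k'
Result: bqorqdk

bqorqdk


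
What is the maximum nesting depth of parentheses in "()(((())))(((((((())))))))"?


Input: "()(((())))(((((((())))))))"
Tracking depth:
  Position 0 '(': depth becomes 1
  Position 1 ')': depth becomes 0
  Position 2 '(': depth becomes 1
  Position 3 '(': depth becomes 2
  Position 4 '(': depth becomes 3
  Position 5 '(': depth becomes 4
  Position 6 ')': depth becomes 3
  Position 7 ')': depth becomes 2
  Position 8 ')': depth becomes 1
  Position 9 ')': depth becomes 0
  Position 10 '(': depth becomes 1
  Position 11 '(': depth becomes 2
  Position 12 '(': depth becomes 3
  Position 13 '(': depth becomes 4
  Position 14 '(': depth becomes 5
  Position 15 '(': depth becomes 6
  Position 16 '(': depth becomes 7
  Position 17 '(': depth becomes 8
  Position 18 ')': depth becomes 7
  Position 19 ')': depth becomes 6
  Position 20 ')': depth becomes 5
  Position 21 ')': depth becomes 4
  Position 22 ')': depth becomes 3
  Position 23 ')': depth becomes 2
  Position 24 ')': depth becomes 1
  Position 25 ')': depth becomes 0
Maximum depth reached: 8

8


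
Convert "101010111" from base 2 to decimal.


Input: "101010111" in base 2
Positional expansion:
  Digit '1' (value 1) x 2^8 = 256
  Digit '0' (value 0) x 2^7 = 0
  Digit '1' (value 1) x 2^6 = 64
  Digit '0' (value 0) x 2^5 = 0
  Digit '1' (value 1) x 2^4 = 16
  Digit '0' (value 0) x 2^3 = 0
  Digit '1' (value 1) x 2^2 = 4
  Digit '1' (value 1) x 2^1 = 2
  Digit '1' (value 1) x 2^0 = 1
Sum = 343

343


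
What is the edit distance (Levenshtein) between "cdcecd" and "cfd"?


Computing edit distance: "cdcecd" -> "cfd"
DP table:
           c    f    d
      0    1    2    3
  c   1    0    1    2
  d   2    1    1    1
  c   3    2    2    2
  e   4    3    3    3
  c   5    4    4    4
  d   6    5    5    4
Edit distance = dp[6][3] = 4

4


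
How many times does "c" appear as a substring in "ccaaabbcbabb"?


Searching for "c" in "ccaaabbcbabb"
Scanning each position:
  Position 0: "c" => MATCH
  Position 1: "c" => MATCH
  Position 2: "a" => no
  Position 3: "a" => no
  Position 4: "a" => no
  Position 5: "b" => no
  Position 6: "b" => no
  Position 7: "c" => MATCH
  Position 8: "b" => no
  Position 9: "a" => no
  Position 10: "b" => no
  Position 11: "b" => no
Total occurrences: 3

3


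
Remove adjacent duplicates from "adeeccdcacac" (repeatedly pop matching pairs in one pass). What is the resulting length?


Input: adeeccdcacac
Stack-based adjacent duplicate removal:
  Read 'a': push. Stack: a
  Read 'd': push. Stack: ad
  Read 'e': push. Stack: ade
  Read 'e': matches stack top 'e' => pop. Stack: ad
  Read 'c': push. Stack: adc
  Read 'c': matches stack top 'c' => pop. Stack: ad
  Read 'd': matches stack top 'd' => pop. Stack: a
  Read 'c': push. Stack: ac
  Read 'a': push. Stack: aca
  Read 'c': push. Stack: acac
  Read 'a': push. Stack: acaca
  Read 'c': push. Stack: acacac
Final stack: "acacac" (length 6)

6


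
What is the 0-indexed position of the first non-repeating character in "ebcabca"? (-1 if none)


Input: ebcabca
Character frequencies:
  'a': 2
  'b': 2
  'c': 2
  'e': 1
Scanning left to right for freq == 1:
  Position 0 ('e'): unique! => answer = 0

0


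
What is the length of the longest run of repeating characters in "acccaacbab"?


Input: "acccaacbab"
Scanning for longest run:
  Position 1 ('c'): new char, reset run to 1
  Position 2 ('c'): continues run of 'c', length=2
  Position 3 ('c'): continues run of 'c', length=3
  Position 4 ('a'): new char, reset run to 1
  Position 5 ('a'): continues run of 'a', length=2
  Position 6 ('c'): new char, reset run to 1
  Position 7 ('b'): new char, reset run to 1
  Position 8 ('a'): new char, reset run to 1
  Position 9 ('b'): new char, reset run to 1
Longest run: 'c' with length 3

3


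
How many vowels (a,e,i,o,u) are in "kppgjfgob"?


Input: kppgjfgob
Checking each character:
  'k' at position 0: consonant
  'p' at position 1: consonant
  'p' at position 2: consonant
  'g' at position 3: consonant
  'j' at position 4: consonant
  'f' at position 5: consonant
  'g' at position 6: consonant
  'o' at position 7: vowel (running total: 1)
  'b' at position 8: consonant
Total vowels: 1

1


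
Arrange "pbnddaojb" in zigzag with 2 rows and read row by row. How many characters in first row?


Zigzag "pbnddaojb" into 2 rows:
Placing characters:
  'p' => row 0
  'b' => row 1
  'n' => row 0
  'd' => row 1
  'd' => row 0
  'a' => row 1
  'o' => row 0
  'j' => row 1
  'b' => row 0
Rows:
  Row 0: "pndob"
  Row 1: "bdaj"
First row length: 5

5


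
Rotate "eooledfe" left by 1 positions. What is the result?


Input: "eooledfe", rotate left by 1
First 1 characters: "e"
Remaining characters: "ooledfe"
Concatenate remaining + first: "ooledfe" + "e" = "ooledfee"

ooledfee


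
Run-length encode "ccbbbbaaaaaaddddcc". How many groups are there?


Input: ccbbbbaaaaaaddddcc
Scanning for consecutive runs:
  Group 1: 'c' x 2 (positions 0-1)
  Group 2: 'b' x 4 (positions 2-5)
  Group 3: 'a' x 6 (positions 6-11)
  Group 4: 'd' x 4 (positions 12-15)
  Group 5: 'c' x 2 (positions 16-17)
Total groups: 5

5


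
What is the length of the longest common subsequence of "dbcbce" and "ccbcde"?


LCS of "dbcbce" and "ccbcde"
DP table:
           c    c    b    c    d    e
      0    0    0    0    0    0    0
  d   0    0    0    0    0    1    1
  b   0    0    0    1    1    1    1
  c   0    1    1    1    2    2    2
  b   0    1    1    2    2    2    2
  c   0    1    2    2    3    3    3
  e   0    1    2    2    3    3    4
LCS length = dp[6][6] = 4

4


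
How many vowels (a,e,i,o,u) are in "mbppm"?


Input: mbppm
Checking each character:
  'm' at position 0: consonant
  'b' at position 1: consonant
  'p' at position 2: consonant
  'p' at position 3: consonant
  'm' at position 4: consonant
Total vowels: 0

0


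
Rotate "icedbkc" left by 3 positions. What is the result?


Input: "icedbkc", rotate left by 3
First 3 characters: "ice"
Remaining characters: "dbkc"
Concatenate remaining + first: "dbkc" + "ice" = "dbkcice"

dbkcice


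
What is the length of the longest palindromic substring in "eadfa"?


Input: "eadfa"
Checking substrings for palindromes:
  No multi-char palindromic substrings found
Longest palindromic substring: "e" with length 1

1


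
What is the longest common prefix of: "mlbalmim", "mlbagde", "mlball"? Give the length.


Words: mlbalmim, mlbagde, mlball
  Position 0: all 'm' => match
  Position 1: all 'l' => match
  Position 2: all 'b' => match
  Position 3: all 'a' => match
  Position 4: ('l', 'g', 'l') => mismatch, stop
LCP = "mlba" (length 4)

4


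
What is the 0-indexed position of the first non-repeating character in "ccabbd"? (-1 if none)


Input: ccabbd
Character frequencies:
  'a': 1
  'b': 2
  'c': 2
  'd': 1
Scanning left to right for freq == 1:
  Position 0 ('c'): freq=2, skip
  Position 1 ('c'): freq=2, skip
  Position 2 ('a'): unique! => answer = 2

2


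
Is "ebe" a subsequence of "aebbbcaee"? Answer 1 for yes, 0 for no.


Check if "ebe" is a subsequence of "aebbbcaee"
Greedy scan:
  Position 0 ('a'): no match needed
  Position 1 ('e'): matches sub[0] = 'e'
  Position 2 ('b'): matches sub[1] = 'b'
  Position 3 ('b'): no match needed
  Position 4 ('b'): no match needed
  Position 5 ('c'): no match needed
  Position 6 ('a'): no match needed
  Position 7 ('e'): matches sub[2] = 'e'
  Position 8 ('e'): no match needed
All 3 characters matched => is a subsequence

1


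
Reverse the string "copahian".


Input: copahian
Reading characters right to left:
  Position 7: 'n'
  Position 6: 'a'
  Position 5: 'i'
  Position 4: 'h'
  Position 3: 'a'
  Position 2: 'p'
  Position 1: 'o'
  Position 0: 'c'
Reversed: naihapoc

naihapoc


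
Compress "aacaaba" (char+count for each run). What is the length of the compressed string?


Input: aacaaba
Runs:
  'a' x 2 => "a2"
  'c' x 1 => "c1"
  'a' x 2 => "a2"
  'b' x 1 => "b1"
  'a' x 1 => "a1"
Compressed: "a2c1a2b1a1"
Compressed length: 10

10


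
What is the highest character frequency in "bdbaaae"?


Input: bdbaaae
Character counts:
  'a': 3
  'b': 2
  'd': 1
  'e': 1
Maximum frequency: 3

3


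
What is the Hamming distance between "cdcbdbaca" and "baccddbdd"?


Comparing "cdcbdbaca" and "baccddbdd" position by position:
  Position 0: 'c' vs 'b' => differ
  Position 1: 'd' vs 'a' => differ
  Position 2: 'c' vs 'c' => same
  Position 3: 'b' vs 'c' => differ
  Position 4: 'd' vs 'd' => same
  Position 5: 'b' vs 'd' => differ
  Position 6: 'a' vs 'b' => differ
  Position 7: 'c' vs 'd' => differ
  Position 8: 'a' vs 'd' => differ
Total differences (Hamming distance): 7

7


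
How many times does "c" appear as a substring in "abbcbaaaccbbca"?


Searching for "c" in "abbcbaaaccbbca"
Scanning each position:
  Position 0: "a" => no
  Position 1: "b" => no
  Position 2: "b" => no
  Position 3: "c" => MATCH
  Position 4: "b" => no
  Position 5: "a" => no
  Position 6: "a" => no
  Position 7: "a" => no
  Position 8: "c" => MATCH
  Position 9: "c" => MATCH
  Position 10: "b" => no
  Position 11: "b" => no
  Position 12: "c" => MATCH
  Position 13: "a" => no
Total occurrences: 4

4


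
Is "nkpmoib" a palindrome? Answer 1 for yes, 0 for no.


Input: nkpmoib
Reversed: biompkn
  Compare pos 0 ('n') with pos 6 ('b'): MISMATCH
  Compare pos 1 ('k') with pos 5 ('i'): MISMATCH
  Compare pos 2 ('p') with pos 4 ('o'): MISMATCH
Result: not a palindrome

0


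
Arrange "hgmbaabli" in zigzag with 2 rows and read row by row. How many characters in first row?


Zigzag "hgmbaabli" into 2 rows:
Placing characters:
  'h' => row 0
  'g' => row 1
  'm' => row 0
  'b' => row 1
  'a' => row 0
  'a' => row 1
  'b' => row 0
  'l' => row 1
  'i' => row 0
Rows:
  Row 0: "hmabi"
  Row 1: "gbal"
First row length: 5

5


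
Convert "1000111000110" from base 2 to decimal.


Input: "1000111000110" in base 2
Positional expansion:
  Digit '1' (value 1) x 2^12 = 4096
  Digit '0' (value 0) x 2^11 = 0
  Digit '0' (value 0) x 2^10 = 0
  Digit '0' (value 0) x 2^9 = 0
  Digit '1' (value 1) x 2^8 = 256
  Digit '1' (value 1) x 2^7 = 128
  Digit '1' (value 1) x 2^6 = 64
  Digit '0' (value 0) x 2^5 = 0
  Digit '0' (value 0) x 2^4 = 0
  Digit '0' (value 0) x 2^3 = 0
  Digit '1' (value 1) x 2^2 = 4
  Digit '1' (value 1) x 2^1 = 2
  Digit '0' (value 0) x 2^0 = 0
Sum = 4550

4550


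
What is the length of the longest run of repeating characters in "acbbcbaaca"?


Input: "acbbcbaaca"
Scanning for longest run:
  Position 1 ('c'): new char, reset run to 1
  Position 2 ('b'): new char, reset run to 1
  Position 3 ('b'): continues run of 'b', length=2
  Position 4 ('c'): new char, reset run to 1
  Position 5 ('b'): new char, reset run to 1
  Position 6 ('a'): new char, reset run to 1
  Position 7 ('a'): continues run of 'a', length=2
  Position 8 ('c'): new char, reset run to 1
  Position 9 ('a'): new char, reset run to 1
Longest run: 'b' with length 2

2


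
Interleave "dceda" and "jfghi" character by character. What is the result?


Interleaving "dceda" and "jfghi":
  Position 0: 'd' from first, 'j' from second => "dj"
  Position 1: 'c' from first, 'f' from second => "cf"
  Position 2: 'e' from first, 'g' from second => "eg"
  Position 3: 'd' from first, 'h' from second => "dh"
  Position 4: 'a' from first, 'i' from second => "ai"
Result: djcfegdhai

djcfegdhai


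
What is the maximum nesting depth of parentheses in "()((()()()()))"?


Input: "()((()()()()))"
Tracking depth:
  Position 0 '(': depth becomes 1
  Position 1 ')': depth becomes 0
  Position 2 '(': depth becomes 1
  Position 3 '(': depth becomes 2
  Position 4 '(': depth becomes 3
  Position 5 ')': depth becomes 2
  Position 6 '(': depth becomes 3
  Position 7 ')': depth becomes 2
  Position 8 '(': depth becomes 3
  Position 9 ')': depth becomes 2
  Position 10 '(': depth becomes 3
  Position 11 ')': depth becomes 2
  Position 12 ')': depth becomes 1
  Position 13 ')': depth becomes 0
Maximum depth reached: 3

3


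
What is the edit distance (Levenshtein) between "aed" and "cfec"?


Computing edit distance: "aed" -> "cfec"
DP table:
           c    f    e    c
      0    1    2    3    4
  a   1    1    2    3    4
  e   2    2    2    2    3
  d   3    3    3    3    3
Edit distance = dp[3][4] = 3

3


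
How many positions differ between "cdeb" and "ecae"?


Comparing "cdeb" and "ecae" position by position:
  Position 0: 'c' vs 'e' => DIFFER
  Position 1: 'd' vs 'c' => DIFFER
  Position 2: 'e' vs 'a' => DIFFER
  Position 3: 'b' vs 'e' => DIFFER
Positions that differ: 4

4


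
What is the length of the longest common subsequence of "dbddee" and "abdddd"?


LCS of "dbddee" and "abdddd"
DP table:
           a    b    d    d    d    d
      0    0    0    0    0    0    0
  d   0    0    0    1    1    1    1
  b   0    0    1    1    1    1    1
  d   0    0    1    2    2    2    2
  d   0    0    1    2    3    3    3
  e   0    0    1    2    3    3    3
  e   0    0    1    2    3    3    3
LCS length = dp[6][6] = 3

3


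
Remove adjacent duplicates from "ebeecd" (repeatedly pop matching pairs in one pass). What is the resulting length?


Input: ebeecd
Stack-based adjacent duplicate removal:
  Read 'e': push. Stack: e
  Read 'b': push. Stack: eb
  Read 'e': push. Stack: ebe
  Read 'e': matches stack top 'e' => pop. Stack: eb
  Read 'c': push. Stack: ebc
  Read 'd': push. Stack: ebcd
Final stack: "ebcd" (length 4)

4


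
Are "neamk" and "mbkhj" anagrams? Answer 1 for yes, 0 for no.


Strings: "neamk", "mbkhj"
Sorted first:  aekmn
Sorted second: bhjkm
Differ at position 0: 'a' vs 'b' => not anagrams

0


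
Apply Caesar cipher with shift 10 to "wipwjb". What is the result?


Caesar cipher: shift "wipwjb" by 10
  'w' (pos 22) + 10 = pos 6 = 'g'
  'i' (pos 8) + 10 = pos 18 = 's'
  'p' (pos 15) + 10 = pos 25 = 'z'
  'w' (pos 22) + 10 = pos 6 = 'g'
  'j' (pos 9) + 10 = pos 19 = 't'
  'b' (pos 1) + 10 = pos 11 = 'l'
Result: gszgtl

gszgtl


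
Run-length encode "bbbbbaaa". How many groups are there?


Input: bbbbbaaa
Scanning for consecutive runs:
  Group 1: 'b' x 5 (positions 0-4)
  Group 2: 'a' x 3 (positions 5-7)
Total groups: 2

2


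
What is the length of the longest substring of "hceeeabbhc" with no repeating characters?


Input: "hceeeabbhc"
Sliding window (track last position of each char):
  Position 0 ('h'): window [0,0] length 1 -- new best
  Position 1 ('c'): window [0,1] length 2 -- new best
  Position 2 ('e'): window [0,2] length 3 -- new best
  Position 3 ('e'): repeat (last at 2), move window start to 3
  Position 3 ('e'): window [3,3] length 1
  Position 4 ('e'): repeat (last at 3), move window start to 4
  Position 4 ('e'): window [4,4] length 1
  Position 5 ('a'): window [4,5] length 2
  Position 6 ('b'): window [4,6] length 3
  Position 7 ('b'): repeat (last at 6), move window start to 7
  Position 7 ('b'): window [7,7] length 1
  Position 8 ('h'): window [7,8] length 2
  Position 9 ('c'): window [7,9] length 3
Longest substring with no repeats: "hce" with length 3

3


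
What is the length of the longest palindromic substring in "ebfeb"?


Input: "ebfeb"
Checking substrings for palindromes:
  No multi-char palindromic substrings found
Longest palindromic substring: "e" with length 1

1


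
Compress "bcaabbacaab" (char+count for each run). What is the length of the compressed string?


Input: bcaabbacaab
Runs:
  'b' x 1 => "b1"
  'c' x 1 => "c1"
  'a' x 2 => "a2"
  'b' x 2 => "b2"
  'a' x 1 => "a1"
  'c' x 1 => "c1"
  'a' x 2 => "a2"
  'b' x 1 => "b1"
Compressed: "b1c1a2b2a1c1a2b1"
Compressed length: 16

16


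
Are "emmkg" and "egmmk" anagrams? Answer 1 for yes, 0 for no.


Strings: "emmkg", "egmmk"
Sorted first:  egkmm
Sorted second: egkmm
Sorted forms match => anagrams

1


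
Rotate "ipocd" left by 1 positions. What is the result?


Input: "ipocd", rotate left by 1
First 1 characters: "i"
Remaining characters: "pocd"
Concatenate remaining + first: "pocd" + "i" = "pocdi"

pocdi


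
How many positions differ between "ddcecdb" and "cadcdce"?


Comparing "ddcecdb" and "cadcdce" position by position:
  Position 0: 'd' vs 'c' => DIFFER
  Position 1: 'd' vs 'a' => DIFFER
  Position 2: 'c' vs 'd' => DIFFER
  Position 3: 'e' vs 'c' => DIFFER
  Position 4: 'c' vs 'd' => DIFFER
  Position 5: 'd' vs 'c' => DIFFER
  Position 6: 'b' vs 'e' => DIFFER
Positions that differ: 7

7


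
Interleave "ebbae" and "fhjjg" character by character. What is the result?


Interleaving "ebbae" and "fhjjg":
  Position 0: 'e' from first, 'f' from second => "ef"
  Position 1: 'b' from first, 'h' from second => "bh"
  Position 2: 'b' from first, 'j' from second => "bj"
  Position 3: 'a' from first, 'j' from second => "aj"
  Position 4: 'e' from first, 'g' from second => "eg"
Result: efbhbjajeg

efbhbjajeg


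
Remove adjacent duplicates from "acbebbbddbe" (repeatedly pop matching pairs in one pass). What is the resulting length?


Input: acbebbbddbe
Stack-based adjacent duplicate removal:
  Read 'a': push. Stack: a
  Read 'c': push. Stack: ac
  Read 'b': push. Stack: acb
  Read 'e': push. Stack: acbe
  Read 'b': push. Stack: acbeb
  Read 'b': matches stack top 'b' => pop. Stack: acbe
  Read 'b': push. Stack: acbeb
  Read 'd': push. Stack: acbebd
  Read 'd': matches stack top 'd' => pop. Stack: acbeb
  Read 'b': matches stack top 'b' => pop. Stack: acbe
  Read 'e': matches stack top 'e' => pop. Stack: acb
Final stack: "acb" (length 3)

3


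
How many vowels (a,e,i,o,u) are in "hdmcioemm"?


Input: hdmcioemm
Checking each character:
  'h' at position 0: consonant
  'd' at position 1: consonant
  'm' at position 2: consonant
  'c' at position 3: consonant
  'i' at position 4: vowel (running total: 1)
  'o' at position 5: vowel (running total: 2)
  'e' at position 6: vowel (running total: 3)
  'm' at position 7: consonant
  'm' at position 8: consonant
Total vowels: 3

3


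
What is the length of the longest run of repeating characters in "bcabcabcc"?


Input: "bcabcabcc"
Scanning for longest run:
  Position 1 ('c'): new char, reset run to 1
  Position 2 ('a'): new char, reset run to 1
  Position 3 ('b'): new char, reset run to 1
  Position 4 ('c'): new char, reset run to 1
  Position 5 ('a'): new char, reset run to 1
  Position 6 ('b'): new char, reset run to 1
  Position 7 ('c'): new char, reset run to 1
  Position 8 ('c'): continues run of 'c', length=2
Longest run: 'c' with length 2

2


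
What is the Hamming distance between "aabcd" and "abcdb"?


Comparing "aabcd" and "abcdb" position by position:
  Position 0: 'a' vs 'a' => same
  Position 1: 'a' vs 'b' => differ
  Position 2: 'b' vs 'c' => differ
  Position 3: 'c' vs 'd' => differ
  Position 4: 'd' vs 'b' => differ
Total differences (Hamming distance): 4

4


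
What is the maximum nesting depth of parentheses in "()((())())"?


Input: "()((())())"
Tracking depth:
  Position 0 '(': depth becomes 1
  Position 1 ')': depth becomes 0
  Position 2 '(': depth becomes 1
  Position 3 '(': depth becomes 2
  Position 4 '(': depth becomes 3
  Position 5 ')': depth becomes 2
  Position 6 ')': depth becomes 1
  Position 7 '(': depth becomes 2
  Position 8 ')': depth becomes 1
  Position 9 ')': depth becomes 0
Maximum depth reached: 3

3


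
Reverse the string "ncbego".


Input: ncbego
Reading characters right to left:
  Position 5: 'o'
  Position 4: 'g'
  Position 3: 'e'
  Position 2: 'b'
  Position 1: 'c'
  Position 0: 'n'
Reversed: ogebcn

ogebcn


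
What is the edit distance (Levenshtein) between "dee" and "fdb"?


Computing edit distance: "dee" -> "fdb"
DP table:
           f    d    b
      0    1    2    3
  d   1    1    1    2
  e   2    2    2    2
  e   3    3    3    3
Edit distance = dp[3][3] = 3

3


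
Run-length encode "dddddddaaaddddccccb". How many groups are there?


Input: dddddddaaaddddccccb
Scanning for consecutive runs:
  Group 1: 'd' x 7 (positions 0-6)
  Group 2: 'a' x 3 (positions 7-9)
  Group 3: 'd' x 4 (positions 10-13)
  Group 4: 'c' x 4 (positions 14-17)
  Group 5: 'b' x 1 (positions 18-18)
Total groups: 5

5


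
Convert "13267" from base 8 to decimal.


Input: "13267" in base 8
Positional expansion:
  Digit '1' (value 1) x 8^4 = 4096
  Digit '3' (value 3) x 8^3 = 1536
  Digit '2' (value 2) x 8^2 = 128
  Digit '6' (value 6) x 8^1 = 48
  Digit '7' (value 7) x 8^0 = 7
Sum = 5815

5815


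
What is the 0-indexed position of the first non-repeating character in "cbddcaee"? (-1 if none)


Input: cbddcaee
Character frequencies:
  'a': 1
  'b': 1
  'c': 2
  'd': 2
  'e': 2
Scanning left to right for freq == 1:
  Position 0 ('c'): freq=2, skip
  Position 1 ('b'): unique! => answer = 1

1


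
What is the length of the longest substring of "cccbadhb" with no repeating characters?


Input: "cccbadhb"
Sliding window (track last position of each char):
  Position 0 ('c'): window [0,0] length 1 -- new best
  Position 1 ('c'): repeat (last at 0), move window start to 1
  Position 1 ('c'): window [1,1] length 1
  Position 2 ('c'): repeat (last at 1), move window start to 2
  Position 2 ('c'): window [2,2] length 1
  Position 3 ('b'): window [2,3] length 2 -- new best
  Position 4 ('a'): window [2,4] length 3 -- new best
  Position 5 ('d'): window [2,5] length 4 -- new best
  Position 6 ('h'): window [2,6] length 5 -- new best
  Position 7 ('b'): repeat (last at 3), move window start to 4
  Position 7 ('b'): window [4,7] length 4
Longest substring with no repeats: "cbadh" with length 5

5


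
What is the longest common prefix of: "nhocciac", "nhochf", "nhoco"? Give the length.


Words: nhocciac, nhochf, nhoco
  Position 0: all 'n' => match
  Position 1: all 'h' => match
  Position 2: all 'o' => match
  Position 3: all 'c' => match
  Position 4: ('c', 'h', 'o') => mismatch, stop
LCP = "nhoc" (length 4)

4


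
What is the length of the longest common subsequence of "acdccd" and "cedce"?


LCS of "acdccd" and "cedce"
DP table:
           c    e    d    c    e
      0    0    0    0    0    0
  a   0    0    0    0    0    0
  c   0    1    1    1    1    1
  d   0    1    1    2    2    2
  c   0    1    1    2    3    3
  c   0    1    1    2    3    3
  d   0    1    1    2    3    3
LCS length = dp[6][5] = 3

3


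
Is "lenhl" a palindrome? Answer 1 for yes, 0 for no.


Input: lenhl
Reversed: lhnel
  Compare pos 0 ('l') with pos 4 ('l'): match
  Compare pos 1 ('e') with pos 3 ('h'): MISMATCH
Result: not a palindrome

0


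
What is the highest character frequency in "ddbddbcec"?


Input: ddbddbcec
Character counts:
  'b': 2
  'c': 2
  'd': 4
  'e': 1
Maximum frequency: 4

4


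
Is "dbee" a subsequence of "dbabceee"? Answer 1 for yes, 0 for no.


Check if "dbee" is a subsequence of "dbabceee"
Greedy scan:
  Position 0 ('d'): matches sub[0] = 'd'
  Position 1 ('b'): matches sub[1] = 'b'
  Position 2 ('a'): no match needed
  Position 3 ('b'): no match needed
  Position 4 ('c'): no match needed
  Position 5 ('e'): matches sub[2] = 'e'
  Position 6 ('e'): matches sub[3] = 'e'
  Position 7 ('e'): no match needed
All 4 characters matched => is a subsequence

1


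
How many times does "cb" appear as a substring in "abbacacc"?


Searching for "cb" in "abbacacc"
Scanning each position:
  Position 0: "ab" => no
  Position 1: "bb" => no
  Position 2: "ba" => no
  Position 3: "ac" => no
  Position 4: "ca" => no
  Position 5: "ac" => no
  Position 6: "cc" => no
Total occurrences: 0

0


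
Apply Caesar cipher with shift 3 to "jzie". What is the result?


Caesar cipher: shift "jzie" by 3
  'j' (pos 9) + 3 = pos 12 = 'm'
  'z' (pos 25) + 3 = pos 2 = 'c'
  'i' (pos 8) + 3 = pos 11 = 'l'
  'e' (pos 4) + 3 = pos 7 = 'h'
Result: mclh

mclh


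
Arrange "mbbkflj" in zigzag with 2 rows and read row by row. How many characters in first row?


Zigzag "mbbkflj" into 2 rows:
Placing characters:
  'm' => row 0
  'b' => row 1
  'b' => row 0
  'k' => row 1
  'f' => row 0
  'l' => row 1
  'j' => row 0
Rows:
  Row 0: "mbfj"
  Row 1: "bkl"
First row length: 4

4


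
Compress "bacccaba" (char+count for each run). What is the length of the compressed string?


Input: bacccaba
Runs:
  'b' x 1 => "b1"
  'a' x 1 => "a1"
  'c' x 3 => "c3"
  'a' x 1 => "a1"
  'b' x 1 => "b1"
  'a' x 1 => "a1"
Compressed: "b1a1c3a1b1a1"
Compressed length: 12

12


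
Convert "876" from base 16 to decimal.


Input: "876" in base 16
Positional expansion:
  Digit '8' (value 8) x 16^2 = 2048
  Digit '7' (value 7) x 16^1 = 112
  Digit '6' (value 6) x 16^0 = 6
Sum = 2166

2166


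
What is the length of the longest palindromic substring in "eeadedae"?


Input: "eeadedae"
Checking substrings for palindromes:
  [1:8] "eadedae" (len 7) => palindrome
  [2:7] "adeda" (len 5) => palindrome
  [3:6] "ded" (len 3) => palindrome
  [0:2] "ee" (len 2) => palindrome
Longest palindromic substring: "eadedae" with length 7

7


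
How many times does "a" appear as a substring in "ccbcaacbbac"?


Searching for "a" in "ccbcaacbbac"
Scanning each position:
  Position 0: "c" => no
  Position 1: "c" => no
  Position 2: "b" => no
  Position 3: "c" => no
  Position 4: "a" => MATCH
  Position 5: "a" => MATCH
  Position 6: "c" => no
  Position 7: "b" => no
  Position 8: "b" => no
  Position 9: "a" => MATCH
  Position 10: "c" => no
Total occurrences: 3

3


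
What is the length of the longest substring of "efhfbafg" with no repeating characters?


Input: "efhfbafg"
Sliding window (track last position of each char):
  Position 0 ('e'): window [0,0] length 1 -- new best
  Position 1 ('f'): window [0,1] length 2 -- new best
  Position 2 ('h'): window [0,2] length 3 -- new best
  Position 3 ('f'): repeat (last at 1), move window start to 2
  Position 3 ('f'): window [2,3] length 2
  Position 4 ('b'): window [2,4] length 3
  Position 5 ('a'): window [2,5] length 4 -- new best
  Position 6 ('f'): repeat (last at 3), move window start to 4
  Position 6 ('f'): window [4,6] length 3
  Position 7 ('g'): window [4,7] length 4
Longest substring with no repeats: "hfba" with length 4

4


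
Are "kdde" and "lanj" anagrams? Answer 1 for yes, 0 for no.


Strings: "kdde", "lanj"
Sorted first:  ddek
Sorted second: ajln
Differ at position 0: 'd' vs 'a' => not anagrams

0


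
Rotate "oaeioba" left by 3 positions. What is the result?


Input: "oaeioba", rotate left by 3
First 3 characters: "oae"
Remaining characters: "ioba"
Concatenate remaining + first: "ioba" + "oae" = "iobaoae"

iobaoae


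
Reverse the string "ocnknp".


Input: ocnknp
Reading characters right to left:
  Position 5: 'p'
  Position 4: 'n'
  Position 3: 'k'
  Position 2: 'n'
  Position 1: 'c'
  Position 0: 'o'
Reversed: pnknco

pnknco


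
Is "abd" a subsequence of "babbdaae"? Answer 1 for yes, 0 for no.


Check if "abd" is a subsequence of "babbdaae"
Greedy scan:
  Position 0 ('b'): no match needed
  Position 1 ('a'): matches sub[0] = 'a'
  Position 2 ('b'): matches sub[1] = 'b'
  Position 3 ('b'): no match needed
  Position 4 ('d'): matches sub[2] = 'd'
  Position 5 ('a'): no match needed
  Position 6 ('a'): no match needed
  Position 7 ('e'): no match needed
All 3 characters matched => is a subsequence

1


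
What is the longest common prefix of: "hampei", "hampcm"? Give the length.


Words: hampei, hampcm
  Position 0: all 'h' => match
  Position 1: all 'a' => match
  Position 2: all 'm' => match
  Position 3: all 'p' => match
  Position 4: ('e', 'c') => mismatch, stop
LCP = "hamp" (length 4)

4


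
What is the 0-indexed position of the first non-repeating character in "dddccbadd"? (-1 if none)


Input: dddccbadd
Character frequencies:
  'a': 1
  'b': 1
  'c': 2
  'd': 5
Scanning left to right for freq == 1:
  Position 0 ('d'): freq=5, skip
  Position 1 ('d'): freq=5, skip
  Position 2 ('d'): freq=5, skip
  Position 3 ('c'): freq=2, skip
  Position 4 ('c'): freq=2, skip
  Position 5 ('b'): unique! => answer = 5

5


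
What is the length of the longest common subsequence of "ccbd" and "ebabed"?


LCS of "ccbd" and "ebabed"
DP table:
           e    b    a    b    e    d
      0    0    0    0    0    0    0
  c   0    0    0    0    0    0    0
  c   0    0    0    0    0    0    0
  b   0    0    1    1    1    1    1
  d   0    0    1    1    1    1    2
LCS length = dp[4][6] = 2

2


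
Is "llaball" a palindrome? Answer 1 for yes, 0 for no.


Input: llaball
Reversed: llaball
  Compare pos 0 ('l') with pos 6 ('l'): match
  Compare pos 1 ('l') with pos 5 ('l'): match
  Compare pos 2 ('a') with pos 4 ('a'): match
Result: palindrome

1


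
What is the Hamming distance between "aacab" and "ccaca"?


Comparing "aacab" and "ccaca" position by position:
  Position 0: 'a' vs 'c' => differ
  Position 1: 'a' vs 'c' => differ
  Position 2: 'c' vs 'a' => differ
  Position 3: 'a' vs 'c' => differ
  Position 4: 'b' vs 'a' => differ
Total differences (Hamming distance): 5

5


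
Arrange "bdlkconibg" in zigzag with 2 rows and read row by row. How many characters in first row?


Zigzag "bdlkconibg" into 2 rows:
Placing characters:
  'b' => row 0
  'd' => row 1
  'l' => row 0
  'k' => row 1
  'c' => row 0
  'o' => row 1
  'n' => row 0
  'i' => row 1
  'b' => row 0
  'g' => row 1
Rows:
  Row 0: "blcnb"
  Row 1: "dkoig"
First row length: 5

5


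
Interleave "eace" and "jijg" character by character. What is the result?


Interleaving "eace" and "jijg":
  Position 0: 'e' from first, 'j' from second => "ej"
  Position 1: 'a' from first, 'i' from second => "ai"
  Position 2: 'c' from first, 'j' from second => "cj"
  Position 3: 'e' from first, 'g' from second => "eg"
Result: ejaicjeg

ejaicjeg


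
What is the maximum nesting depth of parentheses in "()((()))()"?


Input: "()((()))()"
Tracking depth:
  Position 0 '(': depth becomes 1
  Position 1 ')': depth becomes 0
  Position 2 '(': depth becomes 1
  Position 3 '(': depth becomes 2
  Position 4 '(': depth becomes 3
  Position 5 ')': depth becomes 2
  Position 6 ')': depth becomes 1
  Position 7 ')': depth becomes 0
  Position 8 '(': depth becomes 1
  Position 9 ')': depth becomes 0
Maximum depth reached: 3

3


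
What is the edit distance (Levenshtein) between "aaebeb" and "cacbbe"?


Computing edit distance: "aaebeb" -> "cacbbe"
DP table:
           c    a    c    b    b    e
      0    1    2    3    4    5    6
  a   1    1    1    2    3    4    5
  a   2    2    1    2    3    4    5
  e   3    3    2    2    3    4    4
  b   4    4    3    3    2    3    4
  e   5    5    4    4    3    3    3
  b   6    6    5    5    4    3    4
Edit distance = dp[6][6] = 4

4
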